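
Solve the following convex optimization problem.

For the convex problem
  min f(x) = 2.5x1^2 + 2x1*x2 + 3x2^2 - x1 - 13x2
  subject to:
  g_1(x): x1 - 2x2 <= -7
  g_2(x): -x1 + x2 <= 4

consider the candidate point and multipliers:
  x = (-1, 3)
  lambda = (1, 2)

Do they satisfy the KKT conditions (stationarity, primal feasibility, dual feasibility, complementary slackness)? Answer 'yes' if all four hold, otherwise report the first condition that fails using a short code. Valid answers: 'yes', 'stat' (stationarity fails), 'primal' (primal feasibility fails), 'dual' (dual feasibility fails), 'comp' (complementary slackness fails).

Gradient of f: grad f(x) = Q x + c = (0, 3)
Constraint values g_i(x) = a_i^T x - b_i:
  g_1((-1, 3)) = 0
  g_2((-1, 3)) = 0
Stationarity residual: grad f(x) + sum_i lambda_i a_i = (-1, 3)
  -> stationarity FAILS
Primal feasibility (all g_i <= 0): OK
Dual feasibility (all lambda_i >= 0): OK
Complementary slackness (lambda_i * g_i(x) = 0 for all i): OK

Verdict: the first failing condition is stationarity -> stat.

stat


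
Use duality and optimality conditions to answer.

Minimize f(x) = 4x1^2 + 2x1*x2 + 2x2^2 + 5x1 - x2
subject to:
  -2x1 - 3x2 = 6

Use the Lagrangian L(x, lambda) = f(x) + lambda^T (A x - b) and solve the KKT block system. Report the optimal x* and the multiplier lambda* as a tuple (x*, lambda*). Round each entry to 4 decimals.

Form the Lagrangian:
  L(x, lambda) = (1/2) x^T Q x + c^T x + lambda^T (A x - b)
Stationarity (grad_x L = 0): Q x + c + A^T lambda = 0.
Primal feasibility: A x = b.

This gives the KKT block system:
  [ Q   A^T ] [ x     ]   [-c ]
  [ A    0  ] [ lambda ] = [ b ]

Solving the linear system:
  x*      = (-0.9844, -1.3438)
  lambda* = (-2.7812)
  f(x*)   = 6.5547

x* = (-0.9844, -1.3438), lambda* = (-2.7812)


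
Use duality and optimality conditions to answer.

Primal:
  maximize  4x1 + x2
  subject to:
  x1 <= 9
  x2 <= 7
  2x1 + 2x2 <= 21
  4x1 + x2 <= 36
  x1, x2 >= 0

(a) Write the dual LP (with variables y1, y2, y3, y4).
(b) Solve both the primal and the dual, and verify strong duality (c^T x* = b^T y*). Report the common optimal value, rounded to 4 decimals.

The standard primal-dual pair for 'max c^T x s.t. A x <= b, x >= 0' is:
  Dual:  min b^T y  s.t.  A^T y >= c,  y >= 0.

So the dual LP is:
  minimize  9y1 + 7y2 + 21y3 + 36y4
  subject to:
    y1 + 2y3 + 4y4 >= 4
    y2 + 2y3 + y4 >= 1
    y1, y2, y3, y4 >= 0

Solving the primal: x* = (8.5, 2).
  primal value c^T x* = 36.
Solving the dual: y* = (0, 0, 0, 1).
  dual value b^T y* = 36.
Strong duality: c^T x* = b^T y*. Confirmed.

36


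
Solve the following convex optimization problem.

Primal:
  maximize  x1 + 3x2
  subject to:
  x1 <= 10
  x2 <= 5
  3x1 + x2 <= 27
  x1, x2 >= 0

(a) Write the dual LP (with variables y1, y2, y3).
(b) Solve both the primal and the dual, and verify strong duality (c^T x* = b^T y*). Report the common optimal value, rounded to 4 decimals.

The standard primal-dual pair for 'max c^T x s.t. A x <= b, x >= 0' is:
  Dual:  min b^T y  s.t.  A^T y >= c,  y >= 0.

So the dual LP is:
  minimize  10y1 + 5y2 + 27y3
  subject to:
    y1 + 3y3 >= 1
    y2 + y3 >= 3
    y1, y2, y3 >= 0

Solving the primal: x* = (7.3333, 5).
  primal value c^T x* = 22.3333.
Solving the dual: y* = (0, 2.6667, 0.3333).
  dual value b^T y* = 22.3333.
Strong duality: c^T x* = b^T y*. Confirmed.

22.3333


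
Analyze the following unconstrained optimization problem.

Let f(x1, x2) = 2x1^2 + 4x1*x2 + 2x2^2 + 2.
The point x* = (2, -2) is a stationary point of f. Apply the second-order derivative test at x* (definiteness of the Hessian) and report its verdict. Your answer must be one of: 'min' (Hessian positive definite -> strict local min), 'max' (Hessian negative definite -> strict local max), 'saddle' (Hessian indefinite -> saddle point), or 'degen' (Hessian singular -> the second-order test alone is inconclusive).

Compute the Hessian H = grad^2 f:
  H = [[4, 4], [4, 4]]
Verify stationarity: grad f(x*) = H x* + g = (0, 0).
Eigenvalues of H: 0, 8.
H has a zero eigenvalue (singular; positive semidefinite but not definite), so H is neither positive definite, negative definite, nor indefinite. The second-order test alone is inconclusive -> degen.
(Indeed, f is constant along the null direction of H through x*, so x* is not a strict local extremum.)

degen


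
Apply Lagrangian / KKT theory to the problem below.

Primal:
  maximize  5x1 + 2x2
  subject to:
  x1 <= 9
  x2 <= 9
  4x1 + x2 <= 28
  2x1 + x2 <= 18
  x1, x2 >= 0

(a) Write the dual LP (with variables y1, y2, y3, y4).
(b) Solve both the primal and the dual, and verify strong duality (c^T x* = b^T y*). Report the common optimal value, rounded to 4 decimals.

The standard primal-dual pair for 'max c^T x s.t. A x <= b, x >= 0' is:
  Dual:  min b^T y  s.t.  A^T y >= c,  y >= 0.

So the dual LP is:
  minimize  9y1 + 9y2 + 28y3 + 18y4
  subject to:
    y1 + 4y3 + 2y4 >= 5
    y2 + y3 + y4 >= 2
    y1, y2, y3, y4 >= 0

Solving the primal: x* = (5, 8).
  primal value c^T x* = 41.
Solving the dual: y* = (0, 0, 0.5, 1.5).
  dual value b^T y* = 41.
Strong duality: c^T x* = b^T y*. Confirmed.

41


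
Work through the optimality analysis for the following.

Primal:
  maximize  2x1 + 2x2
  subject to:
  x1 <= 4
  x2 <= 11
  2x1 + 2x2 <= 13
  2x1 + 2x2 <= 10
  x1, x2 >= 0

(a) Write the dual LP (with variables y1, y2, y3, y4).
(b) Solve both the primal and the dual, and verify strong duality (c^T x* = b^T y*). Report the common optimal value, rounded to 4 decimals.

The standard primal-dual pair for 'max c^T x s.t. A x <= b, x >= 0' is:
  Dual:  min b^T y  s.t.  A^T y >= c,  y >= 0.

So the dual LP is:
  minimize  4y1 + 11y2 + 13y3 + 10y4
  subject to:
    y1 + 2y3 + 2y4 >= 2
    y2 + 2y3 + 2y4 >= 2
    y1, y2, y3, y4 >= 0

Solving the primal: x* = (0, 5).
  primal value c^T x* = 10.
Solving the dual: y* = (0, 0, 0, 1).
  dual value b^T y* = 10.
Strong duality: c^T x* = b^T y*. Confirmed.

10


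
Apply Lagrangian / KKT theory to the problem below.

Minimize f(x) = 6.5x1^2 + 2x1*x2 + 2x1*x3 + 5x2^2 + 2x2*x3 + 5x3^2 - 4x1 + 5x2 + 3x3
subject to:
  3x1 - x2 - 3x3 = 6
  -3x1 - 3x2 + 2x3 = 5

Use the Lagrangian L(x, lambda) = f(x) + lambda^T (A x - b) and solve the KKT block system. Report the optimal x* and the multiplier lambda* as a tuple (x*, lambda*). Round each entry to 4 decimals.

Form the Lagrangian:
  L(x, lambda) = (1/2) x^T Q x + c^T x + lambda^T (A x - b)
Stationarity (grad_x L = 0): Q x + c + A^T lambda = 0.
Primal feasibility: A x = b.

This gives the KKT block system:
  [ Q   A^T ] [ x     ]   [-c ]
  [ A    0  ] [ lambda ] = [ b ]

Solving the linear system:
  x*      = (0.7311, -2.6539, -0.3842)
  lambda* = (-5.0686, -5.259)
  f(x*)   = 19.6797

x* = (0.7311, -2.6539, -0.3842), lambda* = (-5.0686, -5.259)


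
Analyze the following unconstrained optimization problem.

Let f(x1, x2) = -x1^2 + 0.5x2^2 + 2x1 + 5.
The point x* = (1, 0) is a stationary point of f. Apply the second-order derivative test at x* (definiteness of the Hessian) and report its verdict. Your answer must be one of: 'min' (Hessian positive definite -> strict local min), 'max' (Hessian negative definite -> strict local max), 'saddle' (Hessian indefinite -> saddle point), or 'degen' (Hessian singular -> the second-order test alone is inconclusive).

Compute the Hessian H = grad^2 f:
  H = [[-2, 0], [0, 1]]
Verify stationarity: grad f(x*) = H x* + g = (0, 0).
Eigenvalues of H: -2, 1.
Eigenvalues have mixed signs, so H is indefinite -> x* is a saddle point.

saddle


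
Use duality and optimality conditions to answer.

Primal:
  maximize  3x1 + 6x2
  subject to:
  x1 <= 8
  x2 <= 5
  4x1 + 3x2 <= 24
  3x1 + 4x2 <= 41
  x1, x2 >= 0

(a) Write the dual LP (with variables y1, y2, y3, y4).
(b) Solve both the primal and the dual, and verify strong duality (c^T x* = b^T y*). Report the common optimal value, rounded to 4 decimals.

The standard primal-dual pair for 'max c^T x s.t. A x <= b, x >= 0' is:
  Dual:  min b^T y  s.t.  A^T y >= c,  y >= 0.

So the dual LP is:
  minimize  8y1 + 5y2 + 24y3 + 41y4
  subject to:
    y1 + 4y3 + 3y4 >= 3
    y2 + 3y3 + 4y4 >= 6
    y1, y2, y3, y4 >= 0

Solving the primal: x* = (2.25, 5).
  primal value c^T x* = 36.75.
Solving the dual: y* = (0, 3.75, 0.75, 0).
  dual value b^T y* = 36.75.
Strong duality: c^T x* = b^T y*. Confirmed.

36.75


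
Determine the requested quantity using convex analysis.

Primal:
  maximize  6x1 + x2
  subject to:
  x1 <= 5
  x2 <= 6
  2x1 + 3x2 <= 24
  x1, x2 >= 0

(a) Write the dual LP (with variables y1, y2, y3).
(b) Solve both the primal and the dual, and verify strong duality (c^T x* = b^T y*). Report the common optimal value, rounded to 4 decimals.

The standard primal-dual pair for 'max c^T x s.t. A x <= b, x >= 0' is:
  Dual:  min b^T y  s.t.  A^T y >= c,  y >= 0.

So the dual LP is:
  minimize  5y1 + 6y2 + 24y3
  subject to:
    y1 + 2y3 >= 6
    y2 + 3y3 >= 1
    y1, y2, y3 >= 0

Solving the primal: x* = (5, 4.6667).
  primal value c^T x* = 34.6667.
Solving the dual: y* = (5.3333, 0, 0.3333).
  dual value b^T y* = 34.6667.
Strong duality: c^T x* = b^T y*. Confirmed.

34.6667


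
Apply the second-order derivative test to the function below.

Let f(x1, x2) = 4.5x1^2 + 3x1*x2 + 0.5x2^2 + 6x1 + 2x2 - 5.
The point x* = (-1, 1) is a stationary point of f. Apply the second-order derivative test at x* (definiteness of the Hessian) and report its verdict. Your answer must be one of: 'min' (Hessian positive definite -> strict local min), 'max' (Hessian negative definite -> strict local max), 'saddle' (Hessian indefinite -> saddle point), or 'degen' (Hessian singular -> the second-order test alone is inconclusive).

Compute the Hessian H = grad^2 f:
  H = [[9, 3], [3, 1]]
Verify stationarity: grad f(x*) = H x* + g = (0, 0).
Eigenvalues of H: 0, 10.
H has a zero eigenvalue (singular; positive semidefinite but not definite), so H is neither positive definite, negative definite, nor indefinite. The second-order test alone is inconclusive -> degen.
(Indeed, f is constant along the null direction of H through x*, so x* is not a strict local extremum.)

degen


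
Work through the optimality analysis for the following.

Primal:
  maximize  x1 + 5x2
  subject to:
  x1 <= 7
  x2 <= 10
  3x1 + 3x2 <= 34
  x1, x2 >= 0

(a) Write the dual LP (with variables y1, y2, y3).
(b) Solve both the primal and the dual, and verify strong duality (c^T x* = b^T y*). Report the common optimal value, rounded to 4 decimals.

The standard primal-dual pair for 'max c^T x s.t. A x <= b, x >= 0' is:
  Dual:  min b^T y  s.t.  A^T y >= c,  y >= 0.

So the dual LP is:
  minimize  7y1 + 10y2 + 34y3
  subject to:
    y1 + 3y3 >= 1
    y2 + 3y3 >= 5
    y1, y2, y3 >= 0

Solving the primal: x* = (1.3333, 10).
  primal value c^T x* = 51.3333.
Solving the dual: y* = (0, 4, 0.3333).
  dual value b^T y* = 51.3333.
Strong duality: c^T x* = b^T y*. Confirmed.

51.3333


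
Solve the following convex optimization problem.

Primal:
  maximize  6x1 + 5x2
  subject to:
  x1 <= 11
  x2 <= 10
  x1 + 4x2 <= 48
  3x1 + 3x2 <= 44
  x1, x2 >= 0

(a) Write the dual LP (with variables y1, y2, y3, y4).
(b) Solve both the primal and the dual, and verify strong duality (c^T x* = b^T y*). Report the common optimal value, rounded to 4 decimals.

The standard primal-dual pair for 'max c^T x s.t. A x <= b, x >= 0' is:
  Dual:  min b^T y  s.t.  A^T y >= c,  y >= 0.

So the dual LP is:
  minimize  11y1 + 10y2 + 48y3 + 44y4
  subject to:
    y1 + y3 + 3y4 >= 6
    y2 + 4y3 + 3y4 >= 5
    y1, y2, y3, y4 >= 0

Solving the primal: x* = (11, 3.6667).
  primal value c^T x* = 84.3333.
Solving the dual: y* = (1, 0, 0, 1.6667).
  dual value b^T y* = 84.3333.
Strong duality: c^T x* = b^T y*. Confirmed.

84.3333


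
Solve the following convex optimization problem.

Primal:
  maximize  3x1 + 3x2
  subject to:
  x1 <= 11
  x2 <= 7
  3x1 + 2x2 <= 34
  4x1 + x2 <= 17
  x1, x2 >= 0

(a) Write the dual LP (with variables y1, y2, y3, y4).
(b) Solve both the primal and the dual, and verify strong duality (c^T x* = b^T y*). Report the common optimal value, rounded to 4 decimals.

The standard primal-dual pair for 'max c^T x s.t. A x <= b, x >= 0' is:
  Dual:  min b^T y  s.t.  A^T y >= c,  y >= 0.

So the dual LP is:
  minimize  11y1 + 7y2 + 34y3 + 17y4
  subject to:
    y1 + 3y3 + 4y4 >= 3
    y2 + 2y3 + y4 >= 3
    y1, y2, y3, y4 >= 0

Solving the primal: x* = (2.5, 7).
  primal value c^T x* = 28.5.
Solving the dual: y* = (0, 2.25, 0, 0.75).
  dual value b^T y* = 28.5.
Strong duality: c^T x* = b^T y*. Confirmed.

28.5


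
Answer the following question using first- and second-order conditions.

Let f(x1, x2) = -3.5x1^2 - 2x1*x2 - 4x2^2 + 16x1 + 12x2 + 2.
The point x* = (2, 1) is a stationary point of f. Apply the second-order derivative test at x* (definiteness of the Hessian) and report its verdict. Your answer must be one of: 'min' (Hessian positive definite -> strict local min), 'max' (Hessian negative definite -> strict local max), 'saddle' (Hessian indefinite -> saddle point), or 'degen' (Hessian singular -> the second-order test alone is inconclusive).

Compute the Hessian H = grad^2 f:
  H = [[-7, -2], [-2, -8]]
Verify stationarity: grad f(x*) = H x* + g = (0, 0).
Eigenvalues of H: -9.5616, -5.4384.
Both eigenvalues < 0, so H is negative definite -> x* is a strict local max.

max


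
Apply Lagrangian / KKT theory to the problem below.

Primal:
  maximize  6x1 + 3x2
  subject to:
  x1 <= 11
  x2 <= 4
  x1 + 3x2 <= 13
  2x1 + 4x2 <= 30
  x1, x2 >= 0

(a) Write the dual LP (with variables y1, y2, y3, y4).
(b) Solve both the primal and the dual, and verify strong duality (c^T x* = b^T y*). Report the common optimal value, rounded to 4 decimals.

The standard primal-dual pair for 'max c^T x s.t. A x <= b, x >= 0' is:
  Dual:  min b^T y  s.t.  A^T y >= c,  y >= 0.

So the dual LP is:
  minimize  11y1 + 4y2 + 13y3 + 30y4
  subject to:
    y1 + y3 + 2y4 >= 6
    y2 + 3y3 + 4y4 >= 3
    y1, y2, y3, y4 >= 0

Solving the primal: x* = (11, 0.6667).
  primal value c^T x* = 68.
Solving the dual: y* = (5, 0, 1, 0).
  dual value b^T y* = 68.
Strong duality: c^T x* = b^T y*. Confirmed.

68


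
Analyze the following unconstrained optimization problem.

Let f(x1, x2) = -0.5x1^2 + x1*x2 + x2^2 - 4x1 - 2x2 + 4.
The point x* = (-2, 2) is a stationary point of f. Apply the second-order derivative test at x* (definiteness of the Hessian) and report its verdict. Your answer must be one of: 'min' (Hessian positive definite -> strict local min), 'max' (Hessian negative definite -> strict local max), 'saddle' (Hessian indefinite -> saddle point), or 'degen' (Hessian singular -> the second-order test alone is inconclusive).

Compute the Hessian H = grad^2 f:
  H = [[-1, 1], [1, 2]]
Verify stationarity: grad f(x*) = H x* + g = (0, 0).
Eigenvalues of H: -1.3028, 2.3028.
Eigenvalues have mixed signs, so H is indefinite -> x* is a saddle point.

saddle


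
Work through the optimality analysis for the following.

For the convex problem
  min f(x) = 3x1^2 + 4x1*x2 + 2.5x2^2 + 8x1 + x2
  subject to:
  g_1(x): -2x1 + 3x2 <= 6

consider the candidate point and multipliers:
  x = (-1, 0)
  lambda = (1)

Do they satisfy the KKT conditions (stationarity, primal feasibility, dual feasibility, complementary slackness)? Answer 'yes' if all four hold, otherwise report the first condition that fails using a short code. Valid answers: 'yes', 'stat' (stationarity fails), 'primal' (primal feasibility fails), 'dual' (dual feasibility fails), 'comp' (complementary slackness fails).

Gradient of f: grad f(x) = Q x + c = (2, -3)
Constraint values g_i(x) = a_i^T x - b_i:
  g_1((-1, 0)) = -4
Stationarity residual: grad f(x) + sum_i lambda_i a_i = (0, 0)
  -> stationarity OK
Primal feasibility (all g_i <= 0): OK
Dual feasibility (all lambda_i >= 0): OK
Complementary slackness (lambda_i * g_i(x) = 0 for all i): FAILS

Verdict: the first failing condition is complementary_slackness -> comp.

comp


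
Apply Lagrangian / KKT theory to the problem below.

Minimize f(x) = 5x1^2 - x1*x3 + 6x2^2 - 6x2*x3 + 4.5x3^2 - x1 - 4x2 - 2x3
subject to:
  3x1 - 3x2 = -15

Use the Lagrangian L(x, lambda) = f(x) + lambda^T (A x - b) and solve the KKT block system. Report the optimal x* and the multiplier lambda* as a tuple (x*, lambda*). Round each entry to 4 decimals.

Form the Lagrangian:
  L(x, lambda) = (1/2) x^T Q x + c^T x + lambda^T (A x - b)
Stationarity (grad_x L = 0): Q x + c + A^T lambda = 0.
Primal feasibility: A x = b.

This gives the KKT block system:
  [ Q   A^T ] [ x     ]   [-c ]
  [ A    0  ] [ lambda ] = [ b ]

Solving the linear system:
  x*      = (-1.8188, 3.1812, 2.1409)
  lambda* = (7.1096)
  f(x*)   = 45.7282

x* = (-1.8188, 3.1812, 2.1409), lambda* = (7.1096)


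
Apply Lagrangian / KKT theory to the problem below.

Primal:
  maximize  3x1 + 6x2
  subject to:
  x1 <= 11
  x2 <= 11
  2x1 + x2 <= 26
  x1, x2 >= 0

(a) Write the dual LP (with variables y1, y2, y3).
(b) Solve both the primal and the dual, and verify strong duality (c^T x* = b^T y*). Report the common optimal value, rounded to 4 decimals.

The standard primal-dual pair for 'max c^T x s.t. A x <= b, x >= 0' is:
  Dual:  min b^T y  s.t.  A^T y >= c,  y >= 0.

So the dual LP is:
  minimize  11y1 + 11y2 + 26y3
  subject to:
    y1 + 2y3 >= 3
    y2 + y3 >= 6
    y1, y2, y3 >= 0

Solving the primal: x* = (7.5, 11).
  primal value c^T x* = 88.5.
Solving the dual: y* = (0, 4.5, 1.5).
  dual value b^T y* = 88.5.
Strong duality: c^T x* = b^T y*. Confirmed.

88.5


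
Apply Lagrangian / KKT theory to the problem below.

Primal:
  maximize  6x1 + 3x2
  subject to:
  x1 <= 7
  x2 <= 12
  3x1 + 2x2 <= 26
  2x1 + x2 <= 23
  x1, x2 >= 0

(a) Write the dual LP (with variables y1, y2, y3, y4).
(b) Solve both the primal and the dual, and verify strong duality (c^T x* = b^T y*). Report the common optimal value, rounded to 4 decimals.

The standard primal-dual pair for 'max c^T x s.t. A x <= b, x >= 0' is:
  Dual:  min b^T y  s.t.  A^T y >= c,  y >= 0.

So the dual LP is:
  minimize  7y1 + 12y2 + 26y3 + 23y4
  subject to:
    y1 + 3y3 + 2y4 >= 6
    y2 + 2y3 + y4 >= 3
    y1, y2, y3, y4 >= 0

Solving the primal: x* = (7, 2.5).
  primal value c^T x* = 49.5.
Solving the dual: y* = (1.5, 0, 1.5, 0).
  dual value b^T y* = 49.5.
Strong duality: c^T x* = b^T y*. Confirmed.

49.5


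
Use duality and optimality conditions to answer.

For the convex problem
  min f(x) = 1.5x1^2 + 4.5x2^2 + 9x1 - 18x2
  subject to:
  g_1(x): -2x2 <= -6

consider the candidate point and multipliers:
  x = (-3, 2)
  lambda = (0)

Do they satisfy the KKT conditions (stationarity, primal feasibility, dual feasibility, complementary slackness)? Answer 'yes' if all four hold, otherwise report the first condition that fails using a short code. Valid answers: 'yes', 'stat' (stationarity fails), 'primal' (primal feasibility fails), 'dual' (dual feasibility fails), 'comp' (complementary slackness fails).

Gradient of f: grad f(x) = Q x + c = (0, 0)
Constraint values g_i(x) = a_i^T x - b_i:
  g_1((-3, 2)) = 2
Stationarity residual: grad f(x) + sum_i lambda_i a_i = (0, 0)
  -> stationarity OK
Primal feasibility (all g_i <= 0): FAILS
Dual feasibility (all lambda_i >= 0): OK
Complementary slackness (lambda_i * g_i(x) = 0 for all i): OK

Verdict: the first failing condition is primal_feasibility -> primal.

primal


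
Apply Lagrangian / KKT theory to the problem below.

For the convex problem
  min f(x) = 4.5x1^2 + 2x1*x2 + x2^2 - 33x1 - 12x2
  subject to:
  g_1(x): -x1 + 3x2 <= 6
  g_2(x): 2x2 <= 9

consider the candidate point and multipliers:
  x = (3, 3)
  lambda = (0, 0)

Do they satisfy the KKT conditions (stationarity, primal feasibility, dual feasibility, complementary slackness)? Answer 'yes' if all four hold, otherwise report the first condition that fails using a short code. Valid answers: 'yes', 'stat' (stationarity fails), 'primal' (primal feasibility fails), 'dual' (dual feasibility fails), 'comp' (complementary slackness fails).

Gradient of f: grad f(x) = Q x + c = (0, 0)
Constraint values g_i(x) = a_i^T x - b_i:
  g_1((3, 3)) = 0
  g_2((3, 3)) = -3
Stationarity residual: grad f(x) + sum_i lambda_i a_i = (0, 0)
  -> stationarity OK
Primal feasibility (all g_i <= 0): OK
Dual feasibility (all lambda_i >= 0): OK
Complementary slackness (lambda_i * g_i(x) = 0 for all i): OK

Verdict: yes, KKT holds.

yes


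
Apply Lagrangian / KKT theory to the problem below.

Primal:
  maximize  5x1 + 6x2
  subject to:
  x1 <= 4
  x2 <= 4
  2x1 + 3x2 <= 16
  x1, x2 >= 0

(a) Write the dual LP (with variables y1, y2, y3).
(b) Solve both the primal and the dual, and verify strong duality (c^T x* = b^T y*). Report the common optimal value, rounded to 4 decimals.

The standard primal-dual pair for 'max c^T x s.t. A x <= b, x >= 0' is:
  Dual:  min b^T y  s.t.  A^T y >= c,  y >= 0.

So the dual LP is:
  minimize  4y1 + 4y2 + 16y3
  subject to:
    y1 + 2y3 >= 5
    y2 + 3y3 >= 6
    y1, y2, y3 >= 0

Solving the primal: x* = (4, 2.6667).
  primal value c^T x* = 36.
Solving the dual: y* = (1, 0, 2).
  dual value b^T y* = 36.
Strong duality: c^T x* = b^T y*. Confirmed.

36


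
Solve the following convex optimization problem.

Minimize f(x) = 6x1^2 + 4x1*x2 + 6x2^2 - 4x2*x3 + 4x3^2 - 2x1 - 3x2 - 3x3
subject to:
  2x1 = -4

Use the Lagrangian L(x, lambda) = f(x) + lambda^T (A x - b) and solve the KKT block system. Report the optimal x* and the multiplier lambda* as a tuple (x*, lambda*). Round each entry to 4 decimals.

Form the Lagrangian:
  L(x, lambda) = (1/2) x^T Q x + c^T x + lambda^T (A x - b)
Stationarity (grad_x L = 0): Q x + c + A^T lambda = 0.
Primal feasibility: A x = b.

This gives the KKT block system:
  [ Q   A^T ] [ x     ]   [-c ]
  [ A    0  ] [ lambda ] = [ b ]

Solving the linear system:
  x*      = (-2, 1.25, 1)
  lambda* = (10.5)
  f(x*)   = 19.625

x* = (-2, 1.25, 1), lambda* = (10.5)


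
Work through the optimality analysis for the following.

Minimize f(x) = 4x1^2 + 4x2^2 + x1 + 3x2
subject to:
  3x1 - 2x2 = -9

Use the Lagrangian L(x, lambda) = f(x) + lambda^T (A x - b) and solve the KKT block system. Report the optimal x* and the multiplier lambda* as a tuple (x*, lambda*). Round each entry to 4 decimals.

Form the Lagrangian:
  L(x, lambda) = (1/2) x^T Q x + c^T x + lambda^T (A x - b)
Stationarity (grad_x L = 0): Q x + c + A^T lambda = 0.
Primal feasibility: A x = b.

This gives the KKT block system:
  [ Q   A^T ] [ x     ]   [-c ]
  [ A    0  ] [ lambda ] = [ b ]

Solving the linear system:
  x*      = (-2.2885, 1.0673)
  lambda* = (5.7692)
  f(x*)   = 26.4183

x* = (-2.2885, 1.0673), lambda* = (5.7692)


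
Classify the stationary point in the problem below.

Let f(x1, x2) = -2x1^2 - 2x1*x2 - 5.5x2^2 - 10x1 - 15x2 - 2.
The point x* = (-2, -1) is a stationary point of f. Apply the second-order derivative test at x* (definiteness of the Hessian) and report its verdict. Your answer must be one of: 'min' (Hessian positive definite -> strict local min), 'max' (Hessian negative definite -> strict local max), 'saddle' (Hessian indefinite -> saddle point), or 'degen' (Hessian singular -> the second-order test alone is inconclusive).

Compute the Hessian H = grad^2 f:
  H = [[-4, -2], [-2, -11]]
Verify stationarity: grad f(x*) = H x* + g = (0, 0).
Eigenvalues of H: -11.5311, -3.4689.
Both eigenvalues < 0, so H is negative definite -> x* is a strict local max.

max


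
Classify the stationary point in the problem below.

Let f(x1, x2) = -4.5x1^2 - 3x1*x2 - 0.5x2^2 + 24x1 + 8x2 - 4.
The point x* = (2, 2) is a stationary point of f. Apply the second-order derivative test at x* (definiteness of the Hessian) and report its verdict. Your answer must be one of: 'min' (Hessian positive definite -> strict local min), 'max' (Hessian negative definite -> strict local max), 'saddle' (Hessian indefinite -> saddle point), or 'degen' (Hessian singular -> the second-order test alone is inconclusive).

Compute the Hessian H = grad^2 f:
  H = [[-9, -3], [-3, -1]]
Verify stationarity: grad f(x*) = H x* + g = (0, 0).
Eigenvalues of H: -10, 0.
H has a zero eigenvalue (singular; negative semidefinite but not definite), so H is neither positive definite, negative definite, nor indefinite. The second-order test alone is inconclusive -> degen.
(Indeed, f is constant along the null direction of H through x*, so x* is not a strict local extremum.)

degen


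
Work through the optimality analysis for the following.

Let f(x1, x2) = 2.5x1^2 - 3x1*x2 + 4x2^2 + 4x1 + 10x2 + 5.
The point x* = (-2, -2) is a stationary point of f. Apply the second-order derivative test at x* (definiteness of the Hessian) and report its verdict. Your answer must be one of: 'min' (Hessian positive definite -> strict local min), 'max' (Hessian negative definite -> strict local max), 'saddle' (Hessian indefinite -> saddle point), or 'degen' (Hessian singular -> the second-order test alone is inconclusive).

Compute the Hessian H = grad^2 f:
  H = [[5, -3], [-3, 8]]
Verify stationarity: grad f(x*) = H x* + g = (0, 0).
Eigenvalues of H: 3.1459, 9.8541.
Both eigenvalues > 0, so H is positive definite -> x* is a strict local min.

min


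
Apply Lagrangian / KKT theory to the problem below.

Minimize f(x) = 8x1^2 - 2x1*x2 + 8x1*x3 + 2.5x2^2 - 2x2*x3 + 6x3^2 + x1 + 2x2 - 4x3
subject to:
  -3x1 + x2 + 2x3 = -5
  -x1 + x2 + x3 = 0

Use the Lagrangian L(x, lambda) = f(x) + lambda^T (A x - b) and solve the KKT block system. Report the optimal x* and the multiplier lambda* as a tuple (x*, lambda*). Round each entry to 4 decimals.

Form the Lagrangian:
  L(x, lambda) = (1/2) x^T Q x + c^T x + lambda^T (A x - b)
Stationarity (grad_x L = 0): Q x + c + A^T lambda = 0.
Primal feasibility: A x = b.

This gives the KKT block system:
  [ Q   A^T ] [ x     ]   [-c ]
  [ A    0  ] [ lambda ] = [ b ]

Solving the linear system:
  x*      = (2.0708, 2.9292, -0.8584)
  lambda* = (17.8142, -32.0354)
  f(x*)   = 50.2168

x* = (2.0708, 2.9292, -0.8584), lambda* = (17.8142, -32.0354)


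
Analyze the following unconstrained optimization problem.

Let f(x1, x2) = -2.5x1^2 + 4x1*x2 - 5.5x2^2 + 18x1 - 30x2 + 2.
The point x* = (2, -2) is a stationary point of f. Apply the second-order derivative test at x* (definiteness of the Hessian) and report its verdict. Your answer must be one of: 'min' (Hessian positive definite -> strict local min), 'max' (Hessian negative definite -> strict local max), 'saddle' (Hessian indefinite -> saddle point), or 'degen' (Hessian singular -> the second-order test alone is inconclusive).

Compute the Hessian H = grad^2 f:
  H = [[-5, 4], [4, -11]]
Verify stationarity: grad f(x*) = H x* + g = (0, 0).
Eigenvalues of H: -13, -3.
Both eigenvalues < 0, so H is negative definite -> x* is a strict local max.

max


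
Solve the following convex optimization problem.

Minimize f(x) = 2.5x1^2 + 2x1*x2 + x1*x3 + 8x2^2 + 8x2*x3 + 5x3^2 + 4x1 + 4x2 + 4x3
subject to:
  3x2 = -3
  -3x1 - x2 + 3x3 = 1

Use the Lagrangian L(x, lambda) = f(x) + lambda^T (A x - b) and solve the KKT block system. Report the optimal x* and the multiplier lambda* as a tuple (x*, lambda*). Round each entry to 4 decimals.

Form the Lagrangian:
  L(x, lambda) = (1/2) x^T Q x + c^T x + lambda^T (A x - b)
Stationarity (grad_x L = 0): Q x + c + A^T lambda = 0.
Primal feasibility: A x = b.

This gives the KKT block system:
  [ Q   A^T ] [ x     ]   [-c ]
  [ A    0  ] [ lambda ] = [ b ]

Solving the linear system:
  x*      = (0.1176, -1, 0.1176)
  lambda* = (3.9085, 0.902)
  f(x*)   = 3.8824

x* = (0.1176, -1, 0.1176), lambda* = (3.9085, 0.902)


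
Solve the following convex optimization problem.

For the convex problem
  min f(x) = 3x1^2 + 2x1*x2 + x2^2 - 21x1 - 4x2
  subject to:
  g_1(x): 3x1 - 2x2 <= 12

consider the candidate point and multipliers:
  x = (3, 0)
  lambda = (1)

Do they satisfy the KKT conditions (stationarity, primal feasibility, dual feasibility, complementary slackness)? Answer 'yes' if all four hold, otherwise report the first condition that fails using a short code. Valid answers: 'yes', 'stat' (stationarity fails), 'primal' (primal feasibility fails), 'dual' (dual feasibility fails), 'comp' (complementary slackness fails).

Gradient of f: grad f(x) = Q x + c = (-3, 2)
Constraint values g_i(x) = a_i^T x - b_i:
  g_1((3, 0)) = -3
Stationarity residual: grad f(x) + sum_i lambda_i a_i = (0, 0)
  -> stationarity OK
Primal feasibility (all g_i <= 0): OK
Dual feasibility (all lambda_i >= 0): OK
Complementary slackness (lambda_i * g_i(x) = 0 for all i): FAILS

Verdict: the first failing condition is complementary_slackness -> comp.

comp


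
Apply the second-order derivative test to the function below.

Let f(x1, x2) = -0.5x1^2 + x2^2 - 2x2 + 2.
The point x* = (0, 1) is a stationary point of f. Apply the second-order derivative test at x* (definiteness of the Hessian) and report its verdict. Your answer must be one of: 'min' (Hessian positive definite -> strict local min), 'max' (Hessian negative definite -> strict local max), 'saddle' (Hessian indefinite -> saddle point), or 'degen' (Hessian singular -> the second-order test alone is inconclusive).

Compute the Hessian H = grad^2 f:
  H = [[-1, 0], [0, 2]]
Verify stationarity: grad f(x*) = H x* + g = (0, 0).
Eigenvalues of H: -1, 2.
Eigenvalues have mixed signs, so H is indefinite -> x* is a saddle point.

saddle


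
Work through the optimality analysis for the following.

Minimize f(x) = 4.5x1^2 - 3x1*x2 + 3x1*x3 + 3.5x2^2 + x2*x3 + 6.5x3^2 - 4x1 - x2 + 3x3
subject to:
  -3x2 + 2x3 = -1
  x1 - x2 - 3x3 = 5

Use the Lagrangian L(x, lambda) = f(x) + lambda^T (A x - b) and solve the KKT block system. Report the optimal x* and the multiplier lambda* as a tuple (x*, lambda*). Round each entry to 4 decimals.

Form the Lagrangian:
  L(x, lambda) = (1/2) x^T Q x + c^T x + lambda^T (A x - b)
Stationarity (grad_x L = 0): Q x + c + A^T lambda = 0.
Primal feasibility: A x = b.

This gives the KKT block system:
  [ Q   A^T ] [ x     ]   [-c ]
  [ A    0  ] [ lambda ] = [ b ]

Solving the linear system:
  x*      = (1.1273, -0.4314, -1.1471)
  lambda* = (-1.5168, -3.9985)
  f(x*)   = 5.4783

x* = (1.1273, -0.4314, -1.1471), lambda* = (-1.5168, -3.9985)


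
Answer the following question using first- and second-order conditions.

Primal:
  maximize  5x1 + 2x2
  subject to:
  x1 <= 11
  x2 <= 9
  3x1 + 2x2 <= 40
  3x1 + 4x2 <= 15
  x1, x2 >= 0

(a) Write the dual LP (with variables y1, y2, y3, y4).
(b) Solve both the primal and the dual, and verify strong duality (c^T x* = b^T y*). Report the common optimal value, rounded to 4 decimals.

The standard primal-dual pair for 'max c^T x s.t. A x <= b, x >= 0' is:
  Dual:  min b^T y  s.t.  A^T y >= c,  y >= 0.

So the dual LP is:
  minimize  11y1 + 9y2 + 40y3 + 15y4
  subject to:
    y1 + 3y3 + 3y4 >= 5
    y2 + 2y3 + 4y4 >= 2
    y1, y2, y3, y4 >= 0

Solving the primal: x* = (5, 0).
  primal value c^T x* = 25.
Solving the dual: y* = (0, 0, 0, 1.6667).
  dual value b^T y* = 25.
Strong duality: c^T x* = b^T y*. Confirmed.

25


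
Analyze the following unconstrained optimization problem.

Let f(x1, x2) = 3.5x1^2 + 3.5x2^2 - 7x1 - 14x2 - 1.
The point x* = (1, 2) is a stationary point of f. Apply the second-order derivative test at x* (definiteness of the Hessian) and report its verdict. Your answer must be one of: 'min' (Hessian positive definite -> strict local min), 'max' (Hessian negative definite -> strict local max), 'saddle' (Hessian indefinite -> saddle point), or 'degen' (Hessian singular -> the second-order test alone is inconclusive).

Compute the Hessian H = grad^2 f:
  H = [[7, 0], [0, 7]]
Verify stationarity: grad f(x*) = H x* + g = (0, 0).
Eigenvalues of H: 7, 7.
Both eigenvalues > 0, so H is positive definite -> x* is a strict local min.

min


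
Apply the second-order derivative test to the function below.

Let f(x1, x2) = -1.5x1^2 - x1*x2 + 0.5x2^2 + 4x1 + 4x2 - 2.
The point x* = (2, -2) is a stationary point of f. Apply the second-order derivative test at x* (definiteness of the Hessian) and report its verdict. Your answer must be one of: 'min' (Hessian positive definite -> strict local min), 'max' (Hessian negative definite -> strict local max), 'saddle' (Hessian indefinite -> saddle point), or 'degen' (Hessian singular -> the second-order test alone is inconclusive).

Compute the Hessian H = grad^2 f:
  H = [[-3, -1], [-1, 1]]
Verify stationarity: grad f(x*) = H x* + g = (0, 0).
Eigenvalues of H: -3.2361, 1.2361.
Eigenvalues have mixed signs, so H is indefinite -> x* is a saddle point.

saddle


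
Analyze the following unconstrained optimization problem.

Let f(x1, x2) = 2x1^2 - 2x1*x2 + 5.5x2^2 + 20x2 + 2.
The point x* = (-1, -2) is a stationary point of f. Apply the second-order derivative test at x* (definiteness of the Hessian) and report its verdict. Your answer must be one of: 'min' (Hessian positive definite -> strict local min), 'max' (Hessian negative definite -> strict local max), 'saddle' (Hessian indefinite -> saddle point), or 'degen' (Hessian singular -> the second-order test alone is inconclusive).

Compute the Hessian H = grad^2 f:
  H = [[4, -2], [-2, 11]]
Verify stationarity: grad f(x*) = H x* + g = (0, 0).
Eigenvalues of H: 3.4689, 11.5311.
Both eigenvalues > 0, so H is positive definite -> x* is a strict local min.

min


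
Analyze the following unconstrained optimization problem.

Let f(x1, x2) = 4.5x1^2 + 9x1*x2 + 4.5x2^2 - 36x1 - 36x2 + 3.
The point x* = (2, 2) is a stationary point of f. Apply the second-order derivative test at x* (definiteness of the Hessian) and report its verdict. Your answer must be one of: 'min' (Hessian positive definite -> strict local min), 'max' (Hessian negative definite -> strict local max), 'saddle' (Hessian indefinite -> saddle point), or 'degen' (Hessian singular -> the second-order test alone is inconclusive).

Compute the Hessian H = grad^2 f:
  H = [[9, 9], [9, 9]]
Verify stationarity: grad f(x*) = H x* + g = (0, 0).
Eigenvalues of H: 0, 18.
H has a zero eigenvalue (singular; positive semidefinite but not definite), so H is neither positive definite, negative definite, nor indefinite. The second-order test alone is inconclusive -> degen.
(Indeed, f is constant along the null direction of H through x*, so x* is not a strict local extremum.)

degen


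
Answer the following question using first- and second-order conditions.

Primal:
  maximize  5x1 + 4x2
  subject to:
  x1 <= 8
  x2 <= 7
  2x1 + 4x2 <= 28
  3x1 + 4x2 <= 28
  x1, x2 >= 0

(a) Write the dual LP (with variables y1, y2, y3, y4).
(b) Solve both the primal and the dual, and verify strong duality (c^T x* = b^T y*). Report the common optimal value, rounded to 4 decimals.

The standard primal-dual pair for 'max c^T x s.t. A x <= b, x >= 0' is:
  Dual:  min b^T y  s.t.  A^T y >= c,  y >= 0.

So the dual LP is:
  minimize  8y1 + 7y2 + 28y3 + 28y4
  subject to:
    y1 + 2y3 + 3y4 >= 5
    y2 + 4y3 + 4y4 >= 4
    y1, y2, y3, y4 >= 0

Solving the primal: x* = (8, 1).
  primal value c^T x* = 44.
Solving the dual: y* = (2, 0, 0, 1).
  dual value b^T y* = 44.
Strong duality: c^T x* = b^T y*. Confirmed.

44


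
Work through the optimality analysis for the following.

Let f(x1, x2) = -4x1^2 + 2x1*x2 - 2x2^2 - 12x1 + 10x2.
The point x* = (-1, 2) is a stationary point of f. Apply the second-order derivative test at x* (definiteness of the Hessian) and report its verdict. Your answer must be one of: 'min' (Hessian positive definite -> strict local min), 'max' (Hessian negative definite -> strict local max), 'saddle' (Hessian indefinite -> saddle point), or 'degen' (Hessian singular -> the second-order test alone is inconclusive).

Compute the Hessian H = grad^2 f:
  H = [[-8, 2], [2, -4]]
Verify stationarity: grad f(x*) = H x* + g = (0, 0).
Eigenvalues of H: -8.8284, -3.1716.
Both eigenvalues < 0, so H is negative definite -> x* is a strict local max.

max


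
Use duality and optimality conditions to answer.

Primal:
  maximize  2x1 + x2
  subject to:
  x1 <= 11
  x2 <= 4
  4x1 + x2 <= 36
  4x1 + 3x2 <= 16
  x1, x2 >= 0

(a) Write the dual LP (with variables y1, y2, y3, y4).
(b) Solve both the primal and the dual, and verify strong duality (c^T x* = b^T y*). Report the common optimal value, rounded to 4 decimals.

The standard primal-dual pair for 'max c^T x s.t. A x <= b, x >= 0' is:
  Dual:  min b^T y  s.t.  A^T y >= c,  y >= 0.

So the dual LP is:
  minimize  11y1 + 4y2 + 36y3 + 16y4
  subject to:
    y1 + 4y3 + 4y4 >= 2
    y2 + y3 + 3y4 >= 1
    y1, y2, y3, y4 >= 0

Solving the primal: x* = (4, 0).
  primal value c^T x* = 8.
Solving the dual: y* = (0, 0, 0, 0.5).
  dual value b^T y* = 8.
Strong duality: c^T x* = b^T y*. Confirmed.

8


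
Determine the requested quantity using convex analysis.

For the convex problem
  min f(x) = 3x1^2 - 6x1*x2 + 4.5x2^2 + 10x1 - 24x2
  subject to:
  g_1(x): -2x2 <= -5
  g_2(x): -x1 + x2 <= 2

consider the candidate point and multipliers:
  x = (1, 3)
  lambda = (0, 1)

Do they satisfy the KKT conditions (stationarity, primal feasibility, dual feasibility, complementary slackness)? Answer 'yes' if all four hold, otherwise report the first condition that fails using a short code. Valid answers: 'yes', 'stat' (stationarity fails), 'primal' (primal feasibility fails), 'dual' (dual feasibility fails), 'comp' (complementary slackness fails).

Gradient of f: grad f(x) = Q x + c = (-2, -3)
Constraint values g_i(x) = a_i^T x - b_i:
  g_1((1, 3)) = -1
  g_2((1, 3)) = 0
Stationarity residual: grad f(x) + sum_i lambda_i a_i = (-3, -2)
  -> stationarity FAILS
Primal feasibility (all g_i <= 0): OK
Dual feasibility (all lambda_i >= 0): OK
Complementary slackness (lambda_i * g_i(x) = 0 for all i): OK

Verdict: the first failing condition is stationarity -> stat.

stat


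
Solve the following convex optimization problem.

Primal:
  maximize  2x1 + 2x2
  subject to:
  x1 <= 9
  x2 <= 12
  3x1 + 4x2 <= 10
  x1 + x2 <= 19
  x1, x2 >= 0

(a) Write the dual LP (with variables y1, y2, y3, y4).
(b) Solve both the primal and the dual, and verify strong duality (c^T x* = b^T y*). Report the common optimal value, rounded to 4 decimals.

The standard primal-dual pair for 'max c^T x s.t. A x <= b, x >= 0' is:
  Dual:  min b^T y  s.t.  A^T y >= c,  y >= 0.

So the dual LP is:
  minimize  9y1 + 12y2 + 10y3 + 19y4
  subject to:
    y1 + 3y3 + y4 >= 2
    y2 + 4y3 + y4 >= 2
    y1, y2, y3, y4 >= 0

Solving the primal: x* = (3.3333, 0).
  primal value c^T x* = 6.6667.
Solving the dual: y* = (0, 0, 0.6667, 0).
  dual value b^T y* = 6.6667.
Strong duality: c^T x* = b^T y*. Confirmed.

6.6667


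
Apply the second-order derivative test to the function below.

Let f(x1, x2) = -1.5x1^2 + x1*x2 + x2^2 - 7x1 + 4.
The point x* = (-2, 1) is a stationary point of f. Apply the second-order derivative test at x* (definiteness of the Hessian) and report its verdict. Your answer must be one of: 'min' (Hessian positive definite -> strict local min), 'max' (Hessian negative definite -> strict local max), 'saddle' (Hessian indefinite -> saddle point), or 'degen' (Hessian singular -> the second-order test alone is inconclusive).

Compute the Hessian H = grad^2 f:
  H = [[-3, 1], [1, 2]]
Verify stationarity: grad f(x*) = H x* + g = (0, 0).
Eigenvalues of H: -3.1926, 2.1926.
Eigenvalues have mixed signs, so H is indefinite -> x* is a saddle point.

saddle


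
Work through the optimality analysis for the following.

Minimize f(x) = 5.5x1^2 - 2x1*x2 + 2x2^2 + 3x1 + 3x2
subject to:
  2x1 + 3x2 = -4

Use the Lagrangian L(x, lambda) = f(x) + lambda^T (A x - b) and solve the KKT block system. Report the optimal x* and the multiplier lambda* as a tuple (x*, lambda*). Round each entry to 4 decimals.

Form the Lagrangian:
  L(x, lambda) = (1/2) x^T Q x + c^T x + lambda^T (A x - b)
Stationarity (grad_x L = 0): Q x + c + A^T lambda = 0.
Primal feasibility: A x = b.

This gives the KKT block system:
  [ Q   A^T ] [ x     ]   [-c ]
  [ A    0  ] [ lambda ] = [ b ]

Solving the linear system:
  x*      = (-0.4676, -1.0216)
  lambda* = (0.0504)
  f(x*)   = -2.1331

x* = (-0.4676, -1.0216), lambda* = (0.0504)


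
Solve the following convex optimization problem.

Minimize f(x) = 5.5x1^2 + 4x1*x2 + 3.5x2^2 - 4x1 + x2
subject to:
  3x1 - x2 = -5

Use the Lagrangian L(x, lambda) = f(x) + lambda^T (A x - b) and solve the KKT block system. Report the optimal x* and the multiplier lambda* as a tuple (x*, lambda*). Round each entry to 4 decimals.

Form the Lagrangian:
  L(x, lambda) = (1/2) x^T Q x + c^T x + lambda^T (A x - b)
Stationarity (grad_x L = 0): Q x + c + A^T lambda = 0.
Primal feasibility: A x = b.

This gives the KKT block system:
  [ Q   A^T ] [ x     ]   [-c ]
  [ A    0  ] [ lambda ] = [ b ]

Solving the linear system:
  x*      = (-1.2653, 1.2041)
  lambda* = (4.3673)
  f(x*)   = 14.051

x* = (-1.2653, 1.2041), lambda* = (4.3673)
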